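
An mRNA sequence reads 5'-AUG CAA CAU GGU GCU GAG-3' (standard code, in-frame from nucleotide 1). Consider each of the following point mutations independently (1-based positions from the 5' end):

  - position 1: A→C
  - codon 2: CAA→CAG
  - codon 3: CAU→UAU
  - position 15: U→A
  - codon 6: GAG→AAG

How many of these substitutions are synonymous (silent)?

Codon 1: AUG (Met) → CUG (Leu) — missense.
Codon 2: CAA (Gln) → CAG (Gln) — synonymous.
Codon 3: CAU (His) → UAU (Tyr) — missense.
Codon 5: GCU (Ala) → GCA (Ala) — synonymous.
Codon 6: GAG (Glu) → AAG (Lys) — missense.
Synonymous: 2 of 5.

2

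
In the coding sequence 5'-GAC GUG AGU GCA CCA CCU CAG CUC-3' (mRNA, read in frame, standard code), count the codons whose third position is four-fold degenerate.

5

Codon 1 GAC (Asp): third position 2-fold.
Codon 2 GUG (Val): third position 4-fold.
Codon 3 AGU (Ser): third position 2-fold.
Codon 4 GCA (Ala): third position 4-fold.
Codon 5 CCA (Pro): third position 4-fold.
Codon 6 CCU (Pro): third position 4-fold.
Codon 7 CAG (Gln): third position 2-fold.
Codon 8 CUC (Leu): third position 4-fold.
Four-fold degenerate third positions: 5.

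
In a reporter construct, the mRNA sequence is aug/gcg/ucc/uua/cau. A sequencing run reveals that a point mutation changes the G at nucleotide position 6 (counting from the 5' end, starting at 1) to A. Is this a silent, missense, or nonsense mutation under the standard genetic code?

Position 6 falls in codon 2: GCG → Ala.
After the substitution the codon is GCA → Ala.
Both encode Ala, so the change is synonymous.

silent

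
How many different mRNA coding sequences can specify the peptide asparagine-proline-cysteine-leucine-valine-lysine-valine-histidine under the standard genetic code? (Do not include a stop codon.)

Asn: 2 codons.
Pro: 4 codons.
Cys: 2 codons.
Leu: 6 codons.
Val: 4 codons.
Lys: 2 codons.
Val: 4 codons.
His: 2 codons.
2 × 4 × 2 × 6 × 4 × 2 × 4 × 2 = 6144.

6144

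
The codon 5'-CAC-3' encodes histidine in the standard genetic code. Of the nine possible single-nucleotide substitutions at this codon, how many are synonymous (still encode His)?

1

Position 1: none → 0 synonymous.
Position 2: none → 0 synonymous.
Position 3: CAU → 1 synonymous.
Total: 0 + 0 + 1 = 1.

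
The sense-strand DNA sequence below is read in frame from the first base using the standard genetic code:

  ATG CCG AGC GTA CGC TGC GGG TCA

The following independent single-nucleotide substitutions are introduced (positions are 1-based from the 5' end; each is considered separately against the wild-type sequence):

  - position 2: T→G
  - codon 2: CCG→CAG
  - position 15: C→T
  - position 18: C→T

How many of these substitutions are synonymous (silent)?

Codon 1: ATG (Met) → AGG (Arg) — missense.
Codon 2: CCG (Pro) → CAG (Gln) — missense.
Codon 5: CGC (Arg) → CGT (Arg) — synonymous.
Codon 6: TGC (Cys) → TGT (Cys) — synonymous.
Synonymous: 2 of 4.

2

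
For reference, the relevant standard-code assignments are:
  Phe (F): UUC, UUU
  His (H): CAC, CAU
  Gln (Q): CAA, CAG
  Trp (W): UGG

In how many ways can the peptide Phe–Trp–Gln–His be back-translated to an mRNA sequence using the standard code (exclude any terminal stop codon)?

Phe: 2 codons.
Trp: 1 codon.
Gln: 2 codons.
His: 2 codons.
2 × 1 × 2 × 2 = 8.

8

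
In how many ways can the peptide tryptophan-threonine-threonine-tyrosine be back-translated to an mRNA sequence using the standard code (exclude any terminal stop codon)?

32

Trp: 1 codon.
Thr: 4 codons.
Thr: 4 codons.
Tyr: 2 codons.
1 × 4 × 4 × 2 = 32.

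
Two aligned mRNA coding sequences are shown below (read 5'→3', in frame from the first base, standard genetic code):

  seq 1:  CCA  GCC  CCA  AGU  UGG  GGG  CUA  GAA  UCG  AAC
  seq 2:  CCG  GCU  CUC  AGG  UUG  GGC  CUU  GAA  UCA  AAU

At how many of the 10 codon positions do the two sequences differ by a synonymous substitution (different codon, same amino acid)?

Codon 1: CCA Pro / CCG Pro — synonymous.
Codon 2: GCC Ala / GCU Ala — synonymous.
Codon 3: CCA Pro / CUC Leu — nonsynonymous.
Codon 4: AGU Ser / AGG Arg — nonsynonymous.
Codon 5: UGG Trp / UUG Leu — nonsynonymous.
Codon 6: GGG Gly / GGC Gly — synonymous.
Codon 7: CUA Leu / CUU Leu — synonymous.
Codon 8: GAA Glu / GAA Glu — identical.
Codon 9: UCG Ser / UCA Ser — synonymous.
Codon 10: AAC Asn / AAU Asn — synonymous.
Synonymous differences: 6.

6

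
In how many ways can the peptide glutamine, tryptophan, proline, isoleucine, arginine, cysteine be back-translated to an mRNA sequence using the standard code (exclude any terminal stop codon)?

288

Gln: 2 codons.
Trp: 1 codon.
Pro: 4 codons.
Ile: 3 codons.
Arg: 6 codons.
Cys: 2 codons.
2 × 1 × 4 × 3 × 6 × 2 = 288.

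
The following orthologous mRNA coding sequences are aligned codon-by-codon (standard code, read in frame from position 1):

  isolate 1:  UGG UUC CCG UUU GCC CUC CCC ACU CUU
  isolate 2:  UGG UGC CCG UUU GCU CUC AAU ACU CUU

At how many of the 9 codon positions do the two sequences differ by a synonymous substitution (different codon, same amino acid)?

1

Codon 1: UGG Trp / UGG Trp — identical.
Codon 2: UUC Phe / UGC Cys — nonsynonymous.
Codon 3: CCG Pro / CCG Pro — identical.
Codon 4: UUU Phe / UUU Phe — identical.
Codon 5: GCC Ala / GCU Ala — synonymous.
Codon 6: CUC Leu / CUC Leu — identical.
Codon 7: CCC Pro / AAU Asn — nonsynonymous.
Codon 8: ACU Thr / ACU Thr — identical.
Codon 9: CUU Leu / CUU Leu — identical.
Synonymous differences: 1.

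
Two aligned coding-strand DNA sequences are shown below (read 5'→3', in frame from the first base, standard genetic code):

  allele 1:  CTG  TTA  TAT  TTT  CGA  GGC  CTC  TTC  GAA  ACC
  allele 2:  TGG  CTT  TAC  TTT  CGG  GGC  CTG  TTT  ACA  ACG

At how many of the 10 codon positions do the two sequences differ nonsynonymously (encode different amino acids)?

2

Codon 1: CTG Leu / TGG Trp — nonsynonymous.
Codon 2: TTA Leu / CTT Leu — synonymous.
Codon 3: TAT Tyr / TAC Tyr — synonymous.
Codon 4: TTT Phe / TTT Phe — identical.
Codon 5: CGA Arg / CGG Arg — synonymous.
Codon 6: GGC Gly / GGC Gly — identical.
Codon 7: CTC Leu / CTG Leu — synonymous.
Codon 8: TTC Phe / TTT Phe — synonymous.
Codon 9: GAA Glu / ACA Thr — nonsynonymous.
Codon 10: ACC Thr / ACG Thr — synonymous.
Nonsynonymous differences: 2.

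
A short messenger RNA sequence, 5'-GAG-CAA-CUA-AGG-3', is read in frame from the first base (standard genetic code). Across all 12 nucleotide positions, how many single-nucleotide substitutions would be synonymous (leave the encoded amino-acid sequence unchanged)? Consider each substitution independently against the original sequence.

Codon 1 (GAG, Glu): 1 synonymous substitution.
Codon 2 (CAA, Gln): 1 synonymous substitution.
Codon 3 (CUA, Leu): 4 synonymous substitutions.
Codon 4 (AGG, Arg): 2 synonymous substitutions.
Total: 1 + 1 + 4 + 2 = 8.

8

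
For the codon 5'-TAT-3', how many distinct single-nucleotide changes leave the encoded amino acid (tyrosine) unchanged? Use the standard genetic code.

Position 1: none → 0 synonymous.
Position 2: none → 0 synonymous.
Position 3: TAC → 1 synonymous.
Total: 0 + 0 + 1 = 1.

1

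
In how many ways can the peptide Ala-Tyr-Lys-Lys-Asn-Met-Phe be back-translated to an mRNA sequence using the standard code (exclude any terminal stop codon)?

Ala: 4 codons.
Tyr: 2 codons.
Lys: 2 codons.
Lys: 2 codons.
Asn: 2 codons.
Met: 1 codon.
Phe: 2 codons.
4 × 2 × 2 × 2 × 2 × 1 × 2 = 128.

128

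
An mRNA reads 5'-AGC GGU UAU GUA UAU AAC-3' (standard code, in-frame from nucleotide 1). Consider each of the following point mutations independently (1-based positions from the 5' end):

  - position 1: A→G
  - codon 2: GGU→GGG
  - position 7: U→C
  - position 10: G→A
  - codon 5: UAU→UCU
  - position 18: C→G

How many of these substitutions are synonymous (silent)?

Codon 1: AGC (Ser) → GGC (Gly) — missense.
Codon 2: GGU (Gly) → GGG (Gly) — synonymous.
Codon 3: UAU (Tyr) → CAU (His) — missense.
Codon 4: GUA (Val) → AUA (Ile) — missense.
Codon 5: UAU (Tyr) → UCU (Ser) — missense.
Codon 6: AAC (Asn) → AAG (Lys) — missense.
Synonymous: 1 of 6.

1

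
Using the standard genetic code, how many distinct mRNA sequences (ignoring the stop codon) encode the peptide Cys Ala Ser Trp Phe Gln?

Cys: 2 codons.
Ala: 4 codons.
Ser: 6 codons.
Trp: 1 codon.
Phe: 2 codons.
Gln: 2 codons.
2 × 4 × 6 × 1 × 2 × 2 = 192.

192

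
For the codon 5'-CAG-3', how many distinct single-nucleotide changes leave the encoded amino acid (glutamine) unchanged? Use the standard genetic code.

1

Position 1: none → 0 synonymous.
Position 2: none → 0 synonymous.
Position 3: CAA → 1 synonymous.
Total: 0 + 0 + 1 = 1.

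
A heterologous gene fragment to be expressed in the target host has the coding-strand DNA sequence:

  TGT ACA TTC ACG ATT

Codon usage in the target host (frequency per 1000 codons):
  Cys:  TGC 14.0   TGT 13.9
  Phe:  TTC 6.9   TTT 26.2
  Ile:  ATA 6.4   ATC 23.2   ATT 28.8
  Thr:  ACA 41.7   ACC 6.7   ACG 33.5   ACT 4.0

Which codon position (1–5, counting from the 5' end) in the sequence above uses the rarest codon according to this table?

3

Codon 1 TGT (Cys): 13.9 per 1000.
Codon 2 ACA (Thr): 41.7 per 1000.
Codon 3 TTC (Phe): 6.9 per 1000.
Codon 4 ACG (Thr): 33.5 per 1000.
Codon 5 ATT (Ile): 28.8 per 1000.
Lowest frequency is 6.9 at codon 3.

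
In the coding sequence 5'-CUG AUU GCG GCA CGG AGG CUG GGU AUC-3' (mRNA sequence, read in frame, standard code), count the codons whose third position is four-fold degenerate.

Codon 1 CUG (Leu): third position 4-fold.
Codon 2 AUU (Ile): third position 3-fold.
Codon 3 GCG (Ala): third position 4-fold.
Codon 4 GCA (Ala): third position 4-fold.
Codon 5 CGG (Arg): third position 4-fold.
Codon 6 AGG (Arg): third position 2-fold.
Codon 7 CUG (Leu): third position 4-fold.
Codon 8 GGU (Gly): third position 4-fold.
Codon 9 AUC (Ile): third position 3-fold.
Four-fold degenerate third positions: 6.

6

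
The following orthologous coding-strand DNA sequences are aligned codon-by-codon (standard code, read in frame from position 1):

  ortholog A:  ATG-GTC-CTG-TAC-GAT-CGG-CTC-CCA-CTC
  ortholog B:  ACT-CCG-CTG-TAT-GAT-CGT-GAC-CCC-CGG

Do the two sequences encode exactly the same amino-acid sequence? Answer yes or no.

no

Codon 1: ATG Met / ACT Thr — nonsynonymous.
Codon 2: GTC Val / CCG Pro — nonsynonymous.
Codon 3: CTG Leu / CTG Leu — identical.
Codon 4: TAC Tyr / TAT Tyr — synonymous.
Codon 5: GAT Asp / GAT Asp — identical.
Codon 6: CGG Arg / CGT Arg — synonymous.
Codon 7: CTC Leu / GAC Asp — nonsynonymous.
Codon 8: CCA Pro / CCC Pro — synonymous.
Codon 9: CTC Leu / CGG Arg — nonsynonymous.
Nonsynonymous differences: 4 → different protein.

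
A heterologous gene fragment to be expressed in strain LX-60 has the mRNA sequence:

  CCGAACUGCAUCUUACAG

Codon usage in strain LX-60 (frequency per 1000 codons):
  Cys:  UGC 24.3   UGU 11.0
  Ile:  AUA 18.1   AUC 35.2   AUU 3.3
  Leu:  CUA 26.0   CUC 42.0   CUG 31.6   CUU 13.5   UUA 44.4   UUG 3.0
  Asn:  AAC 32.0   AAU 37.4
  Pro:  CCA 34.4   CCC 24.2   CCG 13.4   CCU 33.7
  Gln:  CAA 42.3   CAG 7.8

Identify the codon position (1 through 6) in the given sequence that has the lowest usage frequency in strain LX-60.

6

Codon 1 CCG (Pro): 13.4 per 1000.
Codon 2 AAC (Asn): 32.0 per 1000.
Codon 3 UGC (Cys): 24.3 per 1000.
Codon 4 AUC (Ile): 35.2 per 1000.
Codon 5 UUA (Leu): 44.4 per 1000.
Codon 6 CAG (Gln): 7.8 per 1000.
Lowest frequency is 7.8 at codon 6.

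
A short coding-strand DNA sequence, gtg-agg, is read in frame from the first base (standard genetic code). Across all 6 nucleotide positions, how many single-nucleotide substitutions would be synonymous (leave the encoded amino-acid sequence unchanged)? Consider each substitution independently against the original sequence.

Codon 1 (GTG, Val): 3 synonymous substitutions.
Codon 2 (AGG, Arg): 2 synonymous substitutions.
Total: 3 + 2 = 5.

5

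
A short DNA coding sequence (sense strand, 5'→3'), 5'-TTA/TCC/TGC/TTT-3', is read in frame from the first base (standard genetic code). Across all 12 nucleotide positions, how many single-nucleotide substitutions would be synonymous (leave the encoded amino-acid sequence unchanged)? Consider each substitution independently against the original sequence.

Codon 1 (TTA, Leu): 2 synonymous substitutions.
Codon 2 (TCC, Ser): 3 synonymous substitutions.
Codon 3 (TGC, Cys): 1 synonymous substitution.
Codon 4 (TTT, Phe): 1 synonymous substitution.
Total: 2 + 3 + 1 + 1 = 7.

7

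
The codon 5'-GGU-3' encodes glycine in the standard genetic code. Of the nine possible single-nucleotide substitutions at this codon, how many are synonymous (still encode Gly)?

3

Position 1: none → 0 synonymous.
Position 2: none → 0 synonymous.
Position 3: GGC, GGA, GGG → 3 synonymous.
Total: 0 + 0 + 3 = 3.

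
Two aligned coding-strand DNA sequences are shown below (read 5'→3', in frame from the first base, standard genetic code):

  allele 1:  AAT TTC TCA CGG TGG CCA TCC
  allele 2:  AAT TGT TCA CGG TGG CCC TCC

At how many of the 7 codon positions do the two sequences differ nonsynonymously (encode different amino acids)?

Codon 1: AAT Asn / AAT Asn — identical.
Codon 2: TTC Phe / TGT Cys — nonsynonymous.
Codon 3: TCA Ser / TCA Ser — identical.
Codon 4: CGG Arg / CGG Arg — identical.
Codon 5: TGG Trp / TGG Trp — identical.
Codon 6: CCA Pro / CCC Pro — synonymous.
Codon 7: TCC Ser / TCC Ser — identical.
Nonsynonymous differences: 1.

1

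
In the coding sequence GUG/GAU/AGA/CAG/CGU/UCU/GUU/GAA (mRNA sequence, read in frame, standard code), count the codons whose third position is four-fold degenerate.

Codon 1 GUG (Val): third position 4-fold.
Codon 2 GAU (Asp): third position 2-fold.
Codon 3 AGA (Arg): third position 2-fold.
Codon 4 CAG (Gln): third position 2-fold.
Codon 5 CGU (Arg): third position 4-fold.
Codon 6 UCU (Ser): third position 4-fold.
Codon 7 GUU (Val): third position 4-fold.
Codon 8 GAA (Glu): third position 2-fold.
Four-fold degenerate third positions: 4.

4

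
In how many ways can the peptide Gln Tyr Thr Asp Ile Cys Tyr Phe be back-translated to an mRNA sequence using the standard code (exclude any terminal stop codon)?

Gln: 2 codons.
Tyr: 2 codons.
Thr: 4 codons.
Asp: 2 codons.
Ile: 3 codons.
Cys: 2 codons.
Tyr: 2 codons.
Phe: 2 codons.
2 × 2 × 4 × 2 × 3 × 2 × 2 × 2 = 768.

768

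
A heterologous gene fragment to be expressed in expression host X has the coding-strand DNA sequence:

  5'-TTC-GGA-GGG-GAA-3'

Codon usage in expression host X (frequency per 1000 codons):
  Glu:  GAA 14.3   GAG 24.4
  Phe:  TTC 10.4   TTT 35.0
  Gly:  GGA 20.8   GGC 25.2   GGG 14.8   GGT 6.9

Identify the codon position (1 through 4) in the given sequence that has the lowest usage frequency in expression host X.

Codon 1 TTC (Phe): 10.4 per 1000.
Codon 2 GGA (Gly): 20.8 per 1000.
Codon 3 GGG (Gly): 14.8 per 1000.
Codon 4 GAA (Glu): 14.3 per 1000.
Lowest frequency is 10.4 at codon 1.

1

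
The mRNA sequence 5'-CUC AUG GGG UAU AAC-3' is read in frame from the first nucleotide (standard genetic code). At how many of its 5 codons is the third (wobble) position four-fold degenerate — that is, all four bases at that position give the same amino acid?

2

Codon 1 CUC (Leu): third position 4-fold.
Codon 2 AUG (Met): third position 1-fold.
Codon 3 GGG (Gly): third position 4-fold.
Codon 4 UAU (Tyr): third position 2-fold.
Codon 5 AAC (Asn): third position 2-fold.
Four-fold degenerate third positions: 2.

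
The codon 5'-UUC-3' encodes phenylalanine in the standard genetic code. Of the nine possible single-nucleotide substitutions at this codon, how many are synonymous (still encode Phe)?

1

Position 1: none → 0 synonymous.
Position 2: none → 0 synonymous.
Position 3: UUU → 1 synonymous.
Total: 0 + 0 + 1 = 1.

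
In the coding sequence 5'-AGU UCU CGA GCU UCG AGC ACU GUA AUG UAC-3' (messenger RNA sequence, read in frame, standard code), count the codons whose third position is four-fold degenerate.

6

Codon 1 AGU (Ser): third position 2-fold.
Codon 2 UCU (Ser): third position 4-fold.
Codon 3 CGA (Arg): third position 4-fold.
Codon 4 GCU (Ala): third position 4-fold.
Codon 5 UCG (Ser): third position 4-fold.
Codon 6 AGC (Ser): third position 2-fold.
Codon 7 ACU (Thr): third position 4-fold.
Codon 8 GUA (Val): third position 4-fold.
Codon 9 AUG (Met): third position 1-fold.
Codon 10 UAC (Tyr): third position 2-fold.
Four-fold degenerate third positions: 6.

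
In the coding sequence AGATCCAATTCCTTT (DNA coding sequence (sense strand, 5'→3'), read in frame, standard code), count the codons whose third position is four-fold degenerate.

2

Codon 1 AGA (Arg): third position 2-fold.
Codon 2 TCC (Ser): third position 4-fold.
Codon 3 AAT (Asn): third position 2-fold.
Codon 4 TCC (Ser): third position 4-fold.
Codon 5 TTT (Phe): third position 2-fold.
Four-fold degenerate third positions: 2.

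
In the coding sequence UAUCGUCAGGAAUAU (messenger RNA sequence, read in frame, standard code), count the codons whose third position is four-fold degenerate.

1

Codon 1 UAU (Tyr): third position 2-fold.
Codon 2 CGU (Arg): third position 4-fold.
Codon 3 CAG (Gln): third position 2-fold.
Codon 4 GAA (Glu): third position 2-fold.
Codon 5 UAU (Tyr): third position 2-fold.
Four-fold degenerate third positions: 1.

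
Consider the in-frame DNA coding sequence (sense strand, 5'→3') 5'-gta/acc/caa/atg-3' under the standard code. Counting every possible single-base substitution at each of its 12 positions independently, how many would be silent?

Codon 1 (GTA, Val): 3 synonymous substitutions.
Codon 2 (ACC, Thr): 3 synonymous substitutions.
Codon 3 (CAA, Gln): 1 synonymous substitution.
Codon 4 (ATG, Met): 0 synonymous substitutions.
Total: 3 + 3 + 1 + 0 = 7.

7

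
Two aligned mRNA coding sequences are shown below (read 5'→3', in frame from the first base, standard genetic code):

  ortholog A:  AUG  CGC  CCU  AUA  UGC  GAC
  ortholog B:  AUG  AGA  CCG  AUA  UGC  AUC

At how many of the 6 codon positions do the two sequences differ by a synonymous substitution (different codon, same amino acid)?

Codon 1: AUG Met / AUG Met — identical.
Codon 2: CGC Arg / AGA Arg — synonymous.
Codon 3: CCU Pro / CCG Pro — synonymous.
Codon 4: AUA Ile / AUA Ile — identical.
Codon 5: UGC Cys / UGC Cys — identical.
Codon 6: GAC Asp / AUC Ile — nonsynonymous.
Synonymous differences: 2.

2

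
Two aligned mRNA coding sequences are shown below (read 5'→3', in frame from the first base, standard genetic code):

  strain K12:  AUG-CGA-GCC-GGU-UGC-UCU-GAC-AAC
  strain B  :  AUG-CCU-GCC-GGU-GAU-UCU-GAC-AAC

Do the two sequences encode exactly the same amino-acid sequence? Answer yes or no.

no

Codon 1: AUG Met / AUG Met — identical.
Codon 2: CGA Arg / CCU Pro — nonsynonymous.
Codon 3: GCC Ala / GCC Ala — identical.
Codon 4: GGU Gly / GGU Gly — identical.
Codon 5: UGC Cys / GAU Asp — nonsynonymous.
Codon 6: UCU Ser / UCU Ser — identical.
Codon 7: GAC Asp / GAC Asp — identical.
Codon 8: AAC Asn / AAC Asn — identical.
Nonsynonymous differences: 2 → different protein.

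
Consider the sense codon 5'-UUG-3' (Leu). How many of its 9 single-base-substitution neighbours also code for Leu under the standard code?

Position 1: CUG → 1 synonymous.
Position 2: none → 0 synonymous.
Position 3: UUA → 1 synonymous.
Total: 1 + 0 + 1 = 2.

2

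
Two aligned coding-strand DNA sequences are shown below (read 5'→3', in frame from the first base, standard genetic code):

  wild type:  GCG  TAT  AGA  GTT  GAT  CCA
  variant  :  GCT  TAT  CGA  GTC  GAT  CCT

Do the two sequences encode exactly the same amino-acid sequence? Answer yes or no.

Codon 1: GCG Ala / GCT Ala — synonymous.
Codon 2: TAT Tyr / TAT Tyr — identical.
Codon 3: AGA Arg / CGA Arg — synonymous.
Codon 4: GTT Val / GTC Val — synonymous.
Codon 5: GAT Asp / GAT Asp — identical.
Codon 6: CCA Pro / CCT Pro — synonymous.
Nonsynonymous differences: 0 → same protein.

yes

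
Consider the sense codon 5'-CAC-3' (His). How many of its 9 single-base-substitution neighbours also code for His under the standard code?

1

Position 1: none → 0 synonymous.
Position 2: none → 0 synonymous.
Position 3: CAU → 1 synonymous.
Total: 0 + 0 + 1 = 1.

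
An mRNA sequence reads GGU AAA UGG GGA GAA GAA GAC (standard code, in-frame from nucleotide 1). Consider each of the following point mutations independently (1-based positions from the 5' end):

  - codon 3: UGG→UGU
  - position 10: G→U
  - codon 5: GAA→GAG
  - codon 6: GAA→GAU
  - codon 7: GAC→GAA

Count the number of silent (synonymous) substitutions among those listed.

Codon 3: UGG (Trp) → UGU (Cys) — missense.
Codon 4: GGA (Gly) → UGA (Stop) — nonsense.
Codon 5: GAA (Glu) → GAG (Glu) — synonymous.
Codon 6: GAA (Glu) → GAU (Asp) — missense.
Codon 7: GAC (Asp) → GAA (Glu) — missense.
Synonymous: 1 of 5.

1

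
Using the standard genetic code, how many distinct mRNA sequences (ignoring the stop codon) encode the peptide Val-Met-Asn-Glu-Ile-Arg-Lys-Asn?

1152

Val: 4 codons.
Met: 1 codon.
Asn: 2 codons.
Glu: 2 codons.
Ile: 3 codons.
Arg: 6 codons.
Lys: 2 codons.
Asn: 2 codons.
4 × 1 × 2 × 2 × 3 × 6 × 2 × 2 = 1152.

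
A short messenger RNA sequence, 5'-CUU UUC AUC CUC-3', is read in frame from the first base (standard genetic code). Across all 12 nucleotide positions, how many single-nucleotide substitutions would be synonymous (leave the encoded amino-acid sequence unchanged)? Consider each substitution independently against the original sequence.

9

Codon 1 (CUU, Leu): 3 synonymous substitutions.
Codon 2 (UUC, Phe): 1 synonymous substitution.
Codon 3 (AUC, Ile): 2 synonymous substitutions.
Codon 4 (CUC, Leu): 3 synonymous substitutions.
Total: 3 + 1 + 2 + 3 = 9.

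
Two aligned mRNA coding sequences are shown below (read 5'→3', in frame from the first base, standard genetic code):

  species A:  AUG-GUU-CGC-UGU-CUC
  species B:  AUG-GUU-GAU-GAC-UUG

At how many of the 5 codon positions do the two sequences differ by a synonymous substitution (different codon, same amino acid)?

1

Codon 1: AUG Met / AUG Met — identical.
Codon 2: GUU Val / GUU Val — identical.
Codon 3: CGC Arg / GAU Asp — nonsynonymous.
Codon 4: UGU Cys / GAC Asp — nonsynonymous.
Codon 5: CUC Leu / UUG Leu — synonymous.
Synonymous differences: 1.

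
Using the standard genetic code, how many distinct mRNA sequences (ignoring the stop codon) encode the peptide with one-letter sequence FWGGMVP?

Phe: 2 codons.
Trp: 1 codon.
Gly: 4 codons.
Gly: 4 codons.
Met: 1 codon.
Val: 4 codons.
Pro: 4 codons.
2 × 1 × 4 × 4 × 1 × 4 × 4 = 512.

512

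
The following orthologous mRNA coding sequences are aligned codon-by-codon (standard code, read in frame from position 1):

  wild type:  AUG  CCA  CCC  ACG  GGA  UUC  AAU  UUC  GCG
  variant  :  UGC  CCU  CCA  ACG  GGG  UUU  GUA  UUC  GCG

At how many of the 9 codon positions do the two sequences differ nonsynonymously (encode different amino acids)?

2

Codon 1: AUG Met / UGC Cys — nonsynonymous.
Codon 2: CCA Pro / CCU Pro — synonymous.
Codon 3: CCC Pro / CCA Pro — synonymous.
Codon 4: ACG Thr / ACG Thr — identical.
Codon 5: GGA Gly / GGG Gly — synonymous.
Codon 6: UUC Phe / UUU Phe — synonymous.
Codon 7: AAU Asn / GUA Val — nonsynonymous.
Codon 8: UUC Phe / UUC Phe — identical.
Codon 9: GCG Ala / GCG Ala — identical.
Nonsynonymous differences: 2.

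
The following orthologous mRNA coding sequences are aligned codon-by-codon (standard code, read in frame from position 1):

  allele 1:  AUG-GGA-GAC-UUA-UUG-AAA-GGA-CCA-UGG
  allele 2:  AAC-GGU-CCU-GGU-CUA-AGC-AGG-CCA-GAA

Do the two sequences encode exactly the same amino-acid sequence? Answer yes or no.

Codon 1: AUG Met / AAC Asn — nonsynonymous.
Codon 2: GGA Gly / GGU Gly — synonymous.
Codon 3: GAC Asp / CCU Pro — nonsynonymous.
Codon 4: UUA Leu / GGU Gly — nonsynonymous.
Codon 5: UUG Leu / CUA Leu — synonymous.
Codon 6: AAA Lys / AGC Ser — nonsynonymous.
Codon 7: GGA Gly / AGG Arg — nonsynonymous.
Codon 8: CCA Pro / CCA Pro — identical.
Codon 9: UGG Trp / GAA Glu — nonsynonymous.
Nonsynonymous differences: 6 → different protein.

no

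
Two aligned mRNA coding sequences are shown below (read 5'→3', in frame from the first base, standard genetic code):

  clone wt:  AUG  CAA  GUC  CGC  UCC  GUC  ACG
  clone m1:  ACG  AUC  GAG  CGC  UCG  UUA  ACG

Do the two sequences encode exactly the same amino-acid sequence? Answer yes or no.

Codon 1: AUG Met / ACG Thr — nonsynonymous.
Codon 2: CAA Gln / AUC Ile — nonsynonymous.
Codon 3: GUC Val / GAG Glu — nonsynonymous.
Codon 4: CGC Arg / CGC Arg — identical.
Codon 5: UCC Ser / UCG Ser — synonymous.
Codon 6: GUC Val / UUA Leu — nonsynonymous.
Codon 7: ACG Thr / ACG Thr — identical.
Nonsynonymous differences: 4 → different protein.

no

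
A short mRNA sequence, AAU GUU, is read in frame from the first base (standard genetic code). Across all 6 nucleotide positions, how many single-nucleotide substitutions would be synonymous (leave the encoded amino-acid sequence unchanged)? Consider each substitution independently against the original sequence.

Codon 1 (AAU, Asn): 1 synonymous substitution.
Codon 2 (GUU, Val): 3 synonymous substitutions.
Total: 1 + 3 = 4.

4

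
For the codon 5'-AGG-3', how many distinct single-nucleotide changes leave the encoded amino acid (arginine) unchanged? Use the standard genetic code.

2

Position 1: CGG → 1 synonymous.
Position 2: none → 0 synonymous.
Position 3: AGA → 1 synonymous.
Total: 1 + 0 + 1 = 2.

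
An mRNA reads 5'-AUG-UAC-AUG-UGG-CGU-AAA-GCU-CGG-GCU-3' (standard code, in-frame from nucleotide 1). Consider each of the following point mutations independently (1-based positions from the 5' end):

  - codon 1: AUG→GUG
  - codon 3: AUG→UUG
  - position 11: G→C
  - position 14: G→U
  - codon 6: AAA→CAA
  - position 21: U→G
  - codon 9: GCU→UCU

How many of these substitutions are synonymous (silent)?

Codon 1: AUG (Met) → GUG (Val) — missense.
Codon 3: AUG (Met) → UUG (Leu) — missense.
Codon 4: UGG (Trp) → UCG (Ser) — missense.
Codon 5: CGU (Arg) → CUU (Leu) — missense.
Codon 6: AAA (Lys) → CAA (Gln) — missense.
Codon 7: GCU (Ala) → GCG (Ala) — synonymous.
Codon 9: GCU (Ala) → UCU (Ser) — missense.
Synonymous: 1 of 7.

1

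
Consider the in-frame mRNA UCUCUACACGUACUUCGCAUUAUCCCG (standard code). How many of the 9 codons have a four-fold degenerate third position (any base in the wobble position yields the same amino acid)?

Codon 1 UCU (Ser): third position 4-fold.
Codon 2 CUA (Leu): third position 4-fold.
Codon 3 CAC (His): third position 2-fold.
Codon 4 GUA (Val): third position 4-fold.
Codon 5 CUU (Leu): third position 4-fold.
Codon 6 CGC (Arg): third position 4-fold.
Codon 7 AUU (Ile): third position 3-fold.
Codon 8 AUC (Ile): third position 3-fold.
Codon 9 CCG (Pro): third position 4-fold.
Four-fold degenerate third positions: 6.

6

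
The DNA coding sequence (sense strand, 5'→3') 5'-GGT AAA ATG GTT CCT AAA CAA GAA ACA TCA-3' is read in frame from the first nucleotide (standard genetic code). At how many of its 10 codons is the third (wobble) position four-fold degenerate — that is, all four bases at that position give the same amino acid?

Codon 1 GGT (Gly): third position 4-fold.
Codon 2 AAA (Lys): third position 2-fold.
Codon 3 ATG (Met): third position 1-fold.
Codon 4 GTT (Val): third position 4-fold.
Codon 5 CCT (Pro): third position 4-fold.
Codon 6 AAA (Lys): third position 2-fold.
Codon 7 CAA (Gln): third position 2-fold.
Codon 8 GAA (Glu): third position 2-fold.
Codon 9 ACA (Thr): third position 4-fold.
Codon 10 TCA (Ser): third position 4-fold.
Four-fold degenerate third positions: 5.

5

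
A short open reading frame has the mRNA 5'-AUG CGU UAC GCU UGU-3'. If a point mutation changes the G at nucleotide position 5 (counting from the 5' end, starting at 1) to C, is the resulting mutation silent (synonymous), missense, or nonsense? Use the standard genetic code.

missense

Position 5 falls in codon 2: CGU → Arg.
After the substitution the codon is CCU → Pro.
Arg ≠ Pro, so this is a missense mutation.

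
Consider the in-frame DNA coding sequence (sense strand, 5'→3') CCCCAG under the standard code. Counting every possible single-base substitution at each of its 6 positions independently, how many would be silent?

4

Codon 1 (CCC, Pro): 3 synonymous substitutions.
Codon 2 (CAG, Gln): 1 synonymous substitution.
Total: 3 + 1 = 4.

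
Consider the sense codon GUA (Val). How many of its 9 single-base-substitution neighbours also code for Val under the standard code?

Position 1: none → 0 synonymous.
Position 2: none → 0 synonymous.
Position 3: GUU, GUC, GUG → 3 synonymous.
Total: 0 + 0 + 3 = 3.

3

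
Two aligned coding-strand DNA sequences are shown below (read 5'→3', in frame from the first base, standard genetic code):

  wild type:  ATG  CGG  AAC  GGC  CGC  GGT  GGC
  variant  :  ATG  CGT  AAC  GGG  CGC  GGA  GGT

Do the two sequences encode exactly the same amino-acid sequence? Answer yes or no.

yes

Codon 1: ATG Met / ATG Met — identical.
Codon 2: CGG Arg / CGT Arg — synonymous.
Codon 3: AAC Asn / AAC Asn — identical.
Codon 4: GGC Gly / GGG Gly — synonymous.
Codon 5: CGC Arg / CGC Arg — identical.
Codon 6: GGT Gly / GGA Gly — synonymous.
Codon 7: GGC Gly / GGT Gly — synonymous.
Nonsynonymous differences: 0 → same protein.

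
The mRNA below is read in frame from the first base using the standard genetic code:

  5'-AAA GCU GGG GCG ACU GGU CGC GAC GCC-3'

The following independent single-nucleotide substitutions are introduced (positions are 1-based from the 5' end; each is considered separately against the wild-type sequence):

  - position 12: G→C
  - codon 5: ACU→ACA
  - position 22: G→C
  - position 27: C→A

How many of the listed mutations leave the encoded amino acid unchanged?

3

Codon 4: GCG (Ala) → GCC (Ala) — synonymous.
Codon 5: ACU (Thr) → ACA (Thr) — synonymous.
Codon 8: GAC (Asp) → CAC (His) — missense.
Codon 9: GCC (Ala) → GCA (Ala) — synonymous.
Synonymous: 3 of 4.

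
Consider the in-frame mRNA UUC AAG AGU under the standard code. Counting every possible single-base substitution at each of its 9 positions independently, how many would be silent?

Codon 1 (UUC, Phe): 1 synonymous substitution.
Codon 2 (AAG, Lys): 1 synonymous substitution.
Codon 3 (AGU, Ser): 1 synonymous substitution.
Total: 1 + 1 + 1 = 3.

3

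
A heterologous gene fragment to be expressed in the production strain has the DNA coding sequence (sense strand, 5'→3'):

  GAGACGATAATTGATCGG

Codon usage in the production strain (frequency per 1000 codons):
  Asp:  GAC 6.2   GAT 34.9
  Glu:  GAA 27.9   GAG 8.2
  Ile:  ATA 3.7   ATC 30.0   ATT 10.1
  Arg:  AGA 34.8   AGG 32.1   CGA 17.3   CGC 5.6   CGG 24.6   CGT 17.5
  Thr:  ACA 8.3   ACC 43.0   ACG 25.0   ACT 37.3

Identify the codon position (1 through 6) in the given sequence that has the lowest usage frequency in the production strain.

3

Codon 1 GAG (Glu): 8.2 per 1000.
Codon 2 ACG (Thr): 25.0 per 1000.
Codon 3 ATA (Ile): 3.7 per 1000.
Codon 4 ATT (Ile): 10.1 per 1000.
Codon 5 GAT (Asp): 34.9 per 1000.
Codon 6 CGG (Arg): 24.6 per 1000.
Lowest frequency is 3.7 at codon 3.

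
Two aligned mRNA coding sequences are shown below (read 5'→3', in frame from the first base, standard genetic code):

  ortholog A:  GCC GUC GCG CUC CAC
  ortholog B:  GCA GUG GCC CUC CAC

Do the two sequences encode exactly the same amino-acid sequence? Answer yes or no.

Codon 1: GCC Ala / GCA Ala — synonymous.
Codon 2: GUC Val / GUG Val — synonymous.
Codon 3: GCG Ala / GCC Ala — synonymous.
Codon 4: CUC Leu / CUC Leu — identical.
Codon 5: CAC His / CAC His — identical.
Nonsynonymous differences: 0 → same protein.

yes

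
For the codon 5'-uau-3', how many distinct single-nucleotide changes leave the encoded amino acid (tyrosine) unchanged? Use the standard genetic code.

1

Position 1: none → 0 synonymous.
Position 2: none → 0 synonymous.
Position 3: UAC → 1 synonymous.
Total: 0 + 0 + 1 = 1.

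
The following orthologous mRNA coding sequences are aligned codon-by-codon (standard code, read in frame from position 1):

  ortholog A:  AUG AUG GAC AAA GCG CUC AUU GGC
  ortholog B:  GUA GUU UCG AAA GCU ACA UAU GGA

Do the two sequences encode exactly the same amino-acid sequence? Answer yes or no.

Codon 1: AUG Met / GUA Val — nonsynonymous.
Codon 2: AUG Met / GUU Val — nonsynonymous.
Codon 3: GAC Asp / UCG Ser — nonsynonymous.
Codon 4: AAA Lys / AAA Lys — identical.
Codon 5: GCG Ala / GCU Ala — synonymous.
Codon 6: CUC Leu / ACA Thr — nonsynonymous.
Codon 7: AUU Ile / UAU Tyr — nonsynonymous.
Codon 8: GGC Gly / GGA Gly — synonymous.
Nonsynonymous differences: 5 → different protein.

no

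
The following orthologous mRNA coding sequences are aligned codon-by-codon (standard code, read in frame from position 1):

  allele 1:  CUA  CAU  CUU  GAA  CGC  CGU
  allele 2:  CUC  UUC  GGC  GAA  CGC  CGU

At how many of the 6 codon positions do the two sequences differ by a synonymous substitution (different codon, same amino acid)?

1

Codon 1: CUA Leu / CUC Leu — synonymous.
Codon 2: CAU His / UUC Phe — nonsynonymous.
Codon 3: CUU Leu / GGC Gly — nonsynonymous.
Codon 4: GAA Glu / GAA Glu — identical.
Codon 5: CGC Arg / CGC Arg — identical.
Codon 6: CGU Arg / CGU Arg — identical.
Synonymous differences: 1.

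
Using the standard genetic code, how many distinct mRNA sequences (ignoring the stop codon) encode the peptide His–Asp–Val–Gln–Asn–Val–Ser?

1536

His: 2 codons.
Asp: 2 codons.
Val: 4 codons.
Gln: 2 codons.
Asn: 2 codons.
Val: 4 codons.
Ser: 6 codons.
2 × 2 × 4 × 2 × 2 × 4 × 6 = 1536.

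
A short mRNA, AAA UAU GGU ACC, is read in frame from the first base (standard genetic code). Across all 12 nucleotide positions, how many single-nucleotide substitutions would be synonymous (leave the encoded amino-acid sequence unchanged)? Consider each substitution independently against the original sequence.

Codon 1 (AAA, Lys): 1 synonymous substitution.
Codon 2 (UAU, Tyr): 1 synonymous substitution.
Codon 3 (GGU, Gly): 3 synonymous substitutions.
Codon 4 (ACC, Thr): 3 synonymous substitutions.
Total: 1 + 1 + 3 + 3 = 8.

8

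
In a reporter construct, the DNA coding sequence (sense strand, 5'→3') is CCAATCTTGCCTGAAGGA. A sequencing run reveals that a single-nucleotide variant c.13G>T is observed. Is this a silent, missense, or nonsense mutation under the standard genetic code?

nonsense

Position 13 falls in codon 5: GAA → Glu.
After the substitution the codon is TAA → Stop.
The new codon is a stop codon, so this is a nonsense mutation.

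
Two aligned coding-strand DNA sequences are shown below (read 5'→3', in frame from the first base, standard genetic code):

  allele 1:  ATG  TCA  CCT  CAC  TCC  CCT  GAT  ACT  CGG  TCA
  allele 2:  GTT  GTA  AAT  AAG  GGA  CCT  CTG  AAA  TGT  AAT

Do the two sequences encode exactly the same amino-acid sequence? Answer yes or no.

Codon 1: ATG Met / GTT Val — nonsynonymous.
Codon 2: TCA Ser / GTA Val — nonsynonymous.
Codon 3: CCT Pro / AAT Asn — nonsynonymous.
Codon 4: CAC His / AAG Lys — nonsynonymous.
Codon 5: TCC Ser / GGA Gly — nonsynonymous.
Codon 6: CCT Pro / CCT Pro — identical.
Codon 7: GAT Asp / CTG Leu — nonsynonymous.
Codon 8: ACT Thr / AAA Lys — nonsynonymous.
Codon 9: CGG Arg / TGT Cys — nonsynonymous.
Codon 10: TCA Ser / AAT Asn — nonsynonymous.
Nonsynonymous differences: 9 → different protein.

no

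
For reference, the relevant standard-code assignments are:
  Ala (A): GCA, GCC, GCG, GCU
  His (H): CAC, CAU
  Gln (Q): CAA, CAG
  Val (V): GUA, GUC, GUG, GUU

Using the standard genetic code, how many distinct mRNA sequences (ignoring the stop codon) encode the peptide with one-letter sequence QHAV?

Gln: 2 codons.
His: 2 codons.
Ala: 4 codons.
Val: 4 codons.
2 × 2 × 4 × 4 = 64.

64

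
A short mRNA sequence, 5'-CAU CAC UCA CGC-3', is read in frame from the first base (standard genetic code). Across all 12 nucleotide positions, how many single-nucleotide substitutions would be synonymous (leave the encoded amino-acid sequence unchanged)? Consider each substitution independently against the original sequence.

8

Codon 1 (CAU, His): 1 synonymous substitution.
Codon 2 (CAC, His): 1 synonymous substitution.
Codon 3 (UCA, Ser): 3 synonymous substitutions.
Codon 4 (CGC, Arg): 3 synonymous substitutions.
Total: 1 + 1 + 3 + 3 = 8.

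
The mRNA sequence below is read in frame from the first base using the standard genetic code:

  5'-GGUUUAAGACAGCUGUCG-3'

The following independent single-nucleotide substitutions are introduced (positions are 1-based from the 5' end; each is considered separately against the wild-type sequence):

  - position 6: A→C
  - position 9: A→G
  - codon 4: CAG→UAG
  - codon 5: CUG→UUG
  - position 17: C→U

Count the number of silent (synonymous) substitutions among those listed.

2

Codon 2: UUA (Leu) → UUC (Phe) — missense.
Codon 3: AGA (Arg) → AGG (Arg) — synonymous.
Codon 4: CAG (Gln) → UAG (Stop) — nonsense.
Codon 5: CUG (Leu) → UUG (Leu) — synonymous.
Codon 6: UCG (Ser) → UUG (Leu) — missense.
Synonymous: 2 of 5.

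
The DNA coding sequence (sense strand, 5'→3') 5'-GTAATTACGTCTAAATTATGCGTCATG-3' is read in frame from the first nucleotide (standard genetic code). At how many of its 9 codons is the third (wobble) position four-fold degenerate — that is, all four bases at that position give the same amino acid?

4

Codon 1 GTA (Val): third position 4-fold.
Codon 2 ATT (Ile): third position 3-fold.
Codon 3 ACG (Thr): third position 4-fold.
Codon 4 TCT (Ser): third position 4-fold.
Codon 5 AAA (Lys): third position 2-fold.
Codon 6 TTA (Leu): third position 2-fold.
Codon 7 TGC (Cys): third position 2-fold.
Codon 8 GTC (Val): third position 4-fold.
Codon 9 ATG (Met): third position 1-fold.
Four-fold degenerate third positions: 4.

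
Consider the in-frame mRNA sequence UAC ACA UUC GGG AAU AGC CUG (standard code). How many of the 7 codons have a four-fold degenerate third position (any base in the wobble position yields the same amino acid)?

3

Codon 1 UAC (Tyr): third position 2-fold.
Codon 2 ACA (Thr): third position 4-fold.
Codon 3 UUC (Phe): third position 2-fold.
Codon 4 GGG (Gly): third position 4-fold.
Codon 5 AAU (Asn): third position 2-fold.
Codon 6 AGC (Ser): third position 2-fold.
Codon 7 CUG (Leu): third position 4-fold.
Four-fold degenerate third positions: 3.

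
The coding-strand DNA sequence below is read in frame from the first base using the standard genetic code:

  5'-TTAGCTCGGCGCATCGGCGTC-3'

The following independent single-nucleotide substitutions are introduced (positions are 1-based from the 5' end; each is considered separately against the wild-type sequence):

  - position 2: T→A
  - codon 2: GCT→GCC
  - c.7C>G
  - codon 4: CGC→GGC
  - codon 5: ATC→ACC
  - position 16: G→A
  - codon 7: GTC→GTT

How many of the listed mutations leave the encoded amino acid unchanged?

Codon 1: TTA (Leu) → TAA (Stop) — nonsense.
Codon 2: GCT (Ala) → GCC (Ala) — synonymous.
Codon 3: CGG (Arg) → GGG (Gly) — missense.
Codon 4: CGC (Arg) → GGC (Gly) — missense.
Codon 5: ATC (Ile) → ACC (Thr) — missense.
Codon 6: GGC (Gly) → AGC (Ser) — missense.
Codon 7: GTC (Val) → GTT (Val) — synonymous.
Synonymous: 2 of 7.

2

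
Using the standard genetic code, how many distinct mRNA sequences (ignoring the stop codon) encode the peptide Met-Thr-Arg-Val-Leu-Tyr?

1152

Met: 1 codon.
Thr: 4 codons.
Arg: 6 codons.
Val: 4 codons.
Leu: 6 codons.
Tyr: 2 codons.
1 × 4 × 6 × 4 × 6 × 2 = 1152.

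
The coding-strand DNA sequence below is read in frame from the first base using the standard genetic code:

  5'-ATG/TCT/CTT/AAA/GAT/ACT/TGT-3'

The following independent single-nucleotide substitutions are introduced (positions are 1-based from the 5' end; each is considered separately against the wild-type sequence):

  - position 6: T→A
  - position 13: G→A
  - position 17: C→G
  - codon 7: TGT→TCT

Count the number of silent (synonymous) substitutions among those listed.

Codon 2: TCT (Ser) → TCA (Ser) — synonymous.
Codon 5: GAT (Asp) → AAT (Asn) — missense.
Codon 6: ACT (Thr) → AGT (Ser) — missense.
Codon 7: TGT (Cys) → TCT (Ser) — missense.
Synonymous: 1 of 4.

1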